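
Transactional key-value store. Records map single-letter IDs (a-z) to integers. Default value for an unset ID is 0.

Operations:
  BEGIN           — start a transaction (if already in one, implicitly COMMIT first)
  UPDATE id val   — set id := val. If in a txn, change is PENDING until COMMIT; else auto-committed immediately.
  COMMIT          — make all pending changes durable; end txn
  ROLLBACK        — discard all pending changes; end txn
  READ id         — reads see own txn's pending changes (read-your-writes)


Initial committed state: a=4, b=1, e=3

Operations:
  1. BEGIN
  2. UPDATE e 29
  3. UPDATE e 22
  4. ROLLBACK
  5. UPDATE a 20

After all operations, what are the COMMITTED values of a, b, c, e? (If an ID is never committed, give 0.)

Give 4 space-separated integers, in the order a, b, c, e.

Answer: 20 1 0 3

Derivation:
Initial committed: {a=4, b=1, e=3}
Op 1: BEGIN: in_txn=True, pending={}
Op 2: UPDATE e=29 (pending; pending now {e=29})
Op 3: UPDATE e=22 (pending; pending now {e=22})
Op 4: ROLLBACK: discarded pending ['e']; in_txn=False
Op 5: UPDATE a=20 (auto-commit; committed a=20)
Final committed: {a=20, b=1, e=3}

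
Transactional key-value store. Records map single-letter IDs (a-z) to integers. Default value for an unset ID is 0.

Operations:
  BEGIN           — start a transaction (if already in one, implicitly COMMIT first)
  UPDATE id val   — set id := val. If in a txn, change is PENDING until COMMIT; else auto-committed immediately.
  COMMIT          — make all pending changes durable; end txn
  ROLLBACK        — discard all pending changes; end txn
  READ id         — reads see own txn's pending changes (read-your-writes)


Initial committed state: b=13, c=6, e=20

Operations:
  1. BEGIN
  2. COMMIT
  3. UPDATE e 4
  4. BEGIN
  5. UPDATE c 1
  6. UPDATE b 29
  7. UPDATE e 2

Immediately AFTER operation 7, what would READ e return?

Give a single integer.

Initial committed: {b=13, c=6, e=20}
Op 1: BEGIN: in_txn=True, pending={}
Op 2: COMMIT: merged [] into committed; committed now {b=13, c=6, e=20}
Op 3: UPDATE e=4 (auto-commit; committed e=4)
Op 4: BEGIN: in_txn=True, pending={}
Op 5: UPDATE c=1 (pending; pending now {c=1})
Op 6: UPDATE b=29 (pending; pending now {b=29, c=1})
Op 7: UPDATE e=2 (pending; pending now {b=29, c=1, e=2})
After op 7: visible(e) = 2 (pending={b=29, c=1, e=2}, committed={b=13, c=6, e=4})

Answer: 2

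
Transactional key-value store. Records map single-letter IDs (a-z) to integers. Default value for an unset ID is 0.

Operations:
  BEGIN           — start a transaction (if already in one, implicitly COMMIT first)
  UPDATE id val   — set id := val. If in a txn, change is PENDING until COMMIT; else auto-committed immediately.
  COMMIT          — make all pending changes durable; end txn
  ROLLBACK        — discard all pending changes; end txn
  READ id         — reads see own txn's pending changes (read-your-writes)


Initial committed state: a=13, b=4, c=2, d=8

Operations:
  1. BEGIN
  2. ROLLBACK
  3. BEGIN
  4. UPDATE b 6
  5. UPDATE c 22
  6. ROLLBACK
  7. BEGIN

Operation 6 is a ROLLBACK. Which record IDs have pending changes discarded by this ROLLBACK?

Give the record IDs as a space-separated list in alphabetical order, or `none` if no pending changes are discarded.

Answer: b c

Derivation:
Initial committed: {a=13, b=4, c=2, d=8}
Op 1: BEGIN: in_txn=True, pending={}
Op 2: ROLLBACK: discarded pending []; in_txn=False
Op 3: BEGIN: in_txn=True, pending={}
Op 4: UPDATE b=6 (pending; pending now {b=6})
Op 5: UPDATE c=22 (pending; pending now {b=6, c=22})
Op 6: ROLLBACK: discarded pending ['b', 'c']; in_txn=False
Op 7: BEGIN: in_txn=True, pending={}
ROLLBACK at op 6 discards: ['b', 'c']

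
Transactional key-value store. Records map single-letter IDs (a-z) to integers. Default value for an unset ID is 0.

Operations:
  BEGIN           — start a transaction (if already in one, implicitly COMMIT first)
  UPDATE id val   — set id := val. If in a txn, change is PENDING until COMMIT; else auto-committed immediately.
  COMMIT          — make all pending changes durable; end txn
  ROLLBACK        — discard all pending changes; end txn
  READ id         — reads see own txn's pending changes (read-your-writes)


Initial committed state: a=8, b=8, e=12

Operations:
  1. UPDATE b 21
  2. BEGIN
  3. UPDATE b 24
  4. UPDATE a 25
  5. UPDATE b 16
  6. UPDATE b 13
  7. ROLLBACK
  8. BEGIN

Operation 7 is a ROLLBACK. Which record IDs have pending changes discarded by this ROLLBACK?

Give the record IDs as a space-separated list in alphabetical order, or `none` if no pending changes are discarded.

Answer: a b

Derivation:
Initial committed: {a=8, b=8, e=12}
Op 1: UPDATE b=21 (auto-commit; committed b=21)
Op 2: BEGIN: in_txn=True, pending={}
Op 3: UPDATE b=24 (pending; pending now {b=24})
Op 4: UPDATE a=25 (pending; pending now {a=25, b=24})
Op 5: UPDATE b=16 (pending; pending now {a=25, b=16})
Op 6: UPDATE b=13 (pending; pending now {a=25, b=13})
Op 7: ROLLBACK: discarded pending ['a', 'b']; in_txn=False
Op 8: BEGIN: in_txn=True, pending={}
ROLLBACK at op 7 discards: ['a', 'b']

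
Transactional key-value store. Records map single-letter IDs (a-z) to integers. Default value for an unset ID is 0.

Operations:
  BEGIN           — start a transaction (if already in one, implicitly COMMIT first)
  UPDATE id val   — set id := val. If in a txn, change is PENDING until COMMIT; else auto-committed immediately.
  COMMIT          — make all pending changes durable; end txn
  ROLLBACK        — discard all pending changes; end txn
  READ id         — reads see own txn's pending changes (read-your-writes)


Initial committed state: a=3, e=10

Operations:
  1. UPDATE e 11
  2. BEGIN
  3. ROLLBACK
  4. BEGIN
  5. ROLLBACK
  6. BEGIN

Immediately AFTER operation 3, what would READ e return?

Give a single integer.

Initial committed: {a=3, e=10}
Op 1: UPDATE e=11 (auto-commit; committed e=11)
Op 2: BEGIN: in_txn=True, pending={}
Op 3: ROLLBACK: discarded pending []; in_txn=False
After op 3: visible(e) = 11 (pending={}, committed={a=3, e=11})

Answer: 11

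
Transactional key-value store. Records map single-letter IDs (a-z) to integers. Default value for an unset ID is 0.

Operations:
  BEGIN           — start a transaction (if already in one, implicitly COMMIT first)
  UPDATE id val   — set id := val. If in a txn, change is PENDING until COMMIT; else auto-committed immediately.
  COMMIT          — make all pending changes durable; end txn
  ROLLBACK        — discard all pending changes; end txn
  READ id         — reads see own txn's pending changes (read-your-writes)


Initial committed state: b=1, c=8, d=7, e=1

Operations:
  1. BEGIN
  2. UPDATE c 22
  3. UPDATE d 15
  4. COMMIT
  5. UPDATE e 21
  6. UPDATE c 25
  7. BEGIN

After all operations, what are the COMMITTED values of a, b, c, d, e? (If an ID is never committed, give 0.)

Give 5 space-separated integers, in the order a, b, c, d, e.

Answer: 0 1 25 15 21

Derivation:
Initial committed: {b=1, c=8, d=7, e=1}
Op 1: BEGIN: in_txn=True, pending={}
Op 2: UPDATE c=22 (pending; pending now {c=22})
Op 3: UPDATE d=15 (pending; pending now {c=22, d=15})
Op 4: COMMIT: merged ['c', 'd'] into committed; committed now {b=1, c=22, d=15, e=1}
Op 5: UPDATE e=21 (auto-commit; committed e=21)
Op 6: UPDATE c=25 (auto-commit; committed c=25)
Op 7: BEGIN: in_txn=True, pending={}
Final committed: {b=1, c=25, d=15, e=21}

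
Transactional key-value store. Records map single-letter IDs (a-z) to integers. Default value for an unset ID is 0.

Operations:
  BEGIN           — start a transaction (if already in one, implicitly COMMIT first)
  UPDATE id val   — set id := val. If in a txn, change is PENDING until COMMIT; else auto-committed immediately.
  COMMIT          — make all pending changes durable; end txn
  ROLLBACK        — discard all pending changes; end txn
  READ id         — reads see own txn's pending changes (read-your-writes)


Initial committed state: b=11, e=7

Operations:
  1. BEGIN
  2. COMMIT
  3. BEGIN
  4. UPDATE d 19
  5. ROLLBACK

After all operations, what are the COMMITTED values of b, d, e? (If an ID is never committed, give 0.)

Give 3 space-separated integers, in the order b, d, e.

Answer: 11 0 7

Derivation:
Initial committed: {b=11, e=7}
Op 1: BEGIN: in_txn=True, pending={}
Op 2: COMMIT: merged [] into committed; committed now {b=11, e=7}
Op 3: BEGIN: in_txn=True, pending={}
Op 4: UPDATE d=19 (pending; pending now {d=19})
Op 5: ROLLBACK: discarded pending ['d']; in_txn=False
Final committed: {b=11, e=7}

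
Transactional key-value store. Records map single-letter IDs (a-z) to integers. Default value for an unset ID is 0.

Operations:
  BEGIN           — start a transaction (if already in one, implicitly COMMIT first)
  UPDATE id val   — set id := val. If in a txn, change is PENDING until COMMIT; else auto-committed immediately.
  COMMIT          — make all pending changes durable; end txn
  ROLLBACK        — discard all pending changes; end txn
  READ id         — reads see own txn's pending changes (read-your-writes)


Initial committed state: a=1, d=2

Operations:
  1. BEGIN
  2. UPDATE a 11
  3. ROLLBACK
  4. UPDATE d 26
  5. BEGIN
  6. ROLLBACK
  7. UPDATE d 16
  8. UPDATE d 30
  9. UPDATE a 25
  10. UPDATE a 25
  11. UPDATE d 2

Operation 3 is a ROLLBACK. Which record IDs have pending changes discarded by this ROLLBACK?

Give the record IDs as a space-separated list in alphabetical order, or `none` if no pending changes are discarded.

Answer: a

Derivation:
Initial committed: {a=1, d=2}
Op 1: BEGIN: in_txn=True, pending={}
Op 2: UPDATE a=11 (pending; pending now {a=11})
Op 3: ROLLBACK: discarded pending ['a']; in_txn=False
Op 4: UPDATE d=26 (auto-commit; committed d=26)
Op 5: BEGIN: in_txn=True, pending={}
Op 6: ROLLBACK: discarded pending []; in_txn=False
Op 7: UPDATE d=16 (auto-commit; committed d=16)
Op 8: UPDATE d=30 (auto-commit; committed d=30)
Op 9: UPDATE a=25 (auto-commit; committed a=25)
Op 10: UPDATE a=25 (auto-commit; committed a=25)
Op 11: UPDATE d=2 (auto-commit; committed d=2)
ROLLBACK at op 3 discards: ['a']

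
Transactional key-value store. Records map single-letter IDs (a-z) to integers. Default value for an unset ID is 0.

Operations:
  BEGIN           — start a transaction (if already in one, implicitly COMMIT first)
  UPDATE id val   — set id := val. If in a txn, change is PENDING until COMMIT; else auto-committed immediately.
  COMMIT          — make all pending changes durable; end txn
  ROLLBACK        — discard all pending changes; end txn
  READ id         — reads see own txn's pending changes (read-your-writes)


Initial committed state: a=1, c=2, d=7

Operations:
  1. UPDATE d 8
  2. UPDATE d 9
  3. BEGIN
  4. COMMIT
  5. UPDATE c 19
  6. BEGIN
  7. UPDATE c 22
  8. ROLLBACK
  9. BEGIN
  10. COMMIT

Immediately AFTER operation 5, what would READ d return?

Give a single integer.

Initial committed: {a=1, c=2, d=7}
Op 1: UPDATE d=8 (auto-commit; committed d=8)
Op 2: UPDATE d=9 (auto-commit; committed d=9)
Op 3: BEGIN: in_txn=True, pending={}
Op 4: COMMIT: merged [] into committed; committed now {a=1, c=2, d=9}
Op 5: UPDATE c=19 (auto-commit; committed c=19)
After op 5: visible(d) = 9 (pending={}, committed={a=1, c=19, d=9})

Answer: 9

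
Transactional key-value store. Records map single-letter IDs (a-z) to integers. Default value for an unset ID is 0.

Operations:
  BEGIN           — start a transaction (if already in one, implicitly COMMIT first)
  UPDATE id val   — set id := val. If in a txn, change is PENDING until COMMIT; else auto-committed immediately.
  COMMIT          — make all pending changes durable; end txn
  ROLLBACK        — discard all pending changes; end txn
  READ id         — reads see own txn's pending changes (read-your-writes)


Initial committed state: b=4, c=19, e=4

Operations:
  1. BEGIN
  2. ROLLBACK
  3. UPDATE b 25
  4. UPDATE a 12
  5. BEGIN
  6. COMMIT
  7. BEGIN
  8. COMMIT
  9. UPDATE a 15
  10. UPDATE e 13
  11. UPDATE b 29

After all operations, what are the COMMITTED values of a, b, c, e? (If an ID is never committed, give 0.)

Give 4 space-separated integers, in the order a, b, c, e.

Answer: 15 29 19 13

Derivation:
Initial committed: {b=4, c=19, e=4}
Op 1: BEGIN: in_txn=True, pending={}
Op 2: ROLLBACK: discarded pending []; in_txn=False
Op 3: UPDATE b=25 (auto-commit; committed b=25)
Op 4: UPDATE a=12 (auto-commit; committed a=12)
Op 5: BEGIN: in_txn=True, pending={}
Op 6: COMMIT: merged [] into committed; committed now {a=12, b=25, c=19, e=4}
Op 7: BEGIN: in_txn=True, pending={}
Op 8: COMMIT: merged [] into committed; committed now {a=12, b=25, c=19, e=4}
Op 9: UPDATE a=15 (auto-commit; committed a=15)
Op 10: UPDATE e=13 (auto-commit; committed e=13)
Op 11: UPDATE b=29 (auto-commit; committed b=29)
Final committed: {a=15, b=29, c=19, e=13}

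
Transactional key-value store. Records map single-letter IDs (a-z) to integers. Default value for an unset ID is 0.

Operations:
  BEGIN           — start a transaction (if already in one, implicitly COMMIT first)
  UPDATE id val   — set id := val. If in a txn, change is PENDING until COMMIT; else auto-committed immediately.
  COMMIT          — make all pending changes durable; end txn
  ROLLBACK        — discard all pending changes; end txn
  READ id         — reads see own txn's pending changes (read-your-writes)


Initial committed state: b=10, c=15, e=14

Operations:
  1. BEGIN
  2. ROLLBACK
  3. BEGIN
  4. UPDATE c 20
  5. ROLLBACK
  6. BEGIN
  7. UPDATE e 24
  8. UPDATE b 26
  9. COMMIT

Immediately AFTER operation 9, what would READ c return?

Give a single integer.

Initial committed: {b=10, c=15, e=14}
Op 1: BEGIN: in_txn=True, pending={}
Op 2: ROLLBACK: discarded pending []; in_txn=False
Op 3: BEGIN: in_txn=True, pending={}
Op 4: UPDATE c=20 (pending; pending now {c=20})
Op 5: ROLLBACK: discarded pending ['c']; in_txn=False
Op 6: BEGIN: in_txn=True, pending={}
Op 7: UPDATE e=24 (pending; pending now {e=24})
Op 8: UPDATE b=26 (pending; pending now {b=26, e=24})
Op 9: COMMIT: merged ['b', 'e'] into committed; committed now {b=26, c=15, e=24}
After op 9: visible(c) = 15 (pending={}, committed={b=26, c=15, e=24})

Answer: 15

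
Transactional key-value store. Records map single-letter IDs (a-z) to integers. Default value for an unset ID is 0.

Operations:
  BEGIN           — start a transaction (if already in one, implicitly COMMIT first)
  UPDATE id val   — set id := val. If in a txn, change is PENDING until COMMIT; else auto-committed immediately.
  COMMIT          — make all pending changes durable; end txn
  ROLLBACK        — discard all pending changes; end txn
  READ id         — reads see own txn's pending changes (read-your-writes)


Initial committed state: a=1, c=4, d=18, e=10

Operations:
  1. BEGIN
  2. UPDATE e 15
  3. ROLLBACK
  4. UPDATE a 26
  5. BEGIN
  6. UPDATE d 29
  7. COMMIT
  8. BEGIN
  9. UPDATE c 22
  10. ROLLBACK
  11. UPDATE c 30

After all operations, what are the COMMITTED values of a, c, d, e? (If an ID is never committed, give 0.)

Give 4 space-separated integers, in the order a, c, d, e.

Answer: 26 30 29 10

Derivation:
Initial committed: {a=1, c=4, d=18, e=10}
Op 1: BEGIN: in_txn=True, pending={}
Op 2: UPDATE e=15 (pending; pending now {e=15})
Op 3: ROLLBACK: discarded pending ['e']; in_txn=False
Op 4: UPDATE a=26 (auto-commit; committed a=26)
Op 5: BEGIN: in_txn=True, pending={}
Op 6: UPDATE d=29 (pending; pending now {d=29})
Op 7: COMMIT: merged ['d'] into committed; committed now {a=26, c=4, d=29, e=10}
Op 8: BEGIN: in_txn=True, pending={}
Op 9: UPDATE c=22 (pending; pending now {c=22})
Op 10: ROLLBACK: discarded pending ['c']; in_txn=False
Op 11: UPDATE c=30 (auto-commit; committed c=30)
Final committed: {a=26, c=30, d=29, e=10}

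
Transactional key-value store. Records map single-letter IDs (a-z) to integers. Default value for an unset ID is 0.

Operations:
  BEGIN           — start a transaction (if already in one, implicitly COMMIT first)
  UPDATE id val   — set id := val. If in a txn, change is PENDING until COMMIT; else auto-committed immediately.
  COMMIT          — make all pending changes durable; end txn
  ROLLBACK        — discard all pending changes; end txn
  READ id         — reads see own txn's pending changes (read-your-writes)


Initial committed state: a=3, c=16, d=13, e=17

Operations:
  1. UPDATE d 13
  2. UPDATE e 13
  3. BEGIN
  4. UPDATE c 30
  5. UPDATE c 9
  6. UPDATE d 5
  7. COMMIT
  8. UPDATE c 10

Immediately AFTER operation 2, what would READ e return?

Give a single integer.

Answer: 13

Derivation:
Initial committed: {a=3, c=16, d=13, e=17}
Op 1: UPDATE d=13 (auto-commit; committed d=13)
Op 2: UPDATE e=13 (auto-commit; committed e=13)
After op 2: visible(e) = 13 (pending={}, committed={a=3, c=16, d=13, e=13})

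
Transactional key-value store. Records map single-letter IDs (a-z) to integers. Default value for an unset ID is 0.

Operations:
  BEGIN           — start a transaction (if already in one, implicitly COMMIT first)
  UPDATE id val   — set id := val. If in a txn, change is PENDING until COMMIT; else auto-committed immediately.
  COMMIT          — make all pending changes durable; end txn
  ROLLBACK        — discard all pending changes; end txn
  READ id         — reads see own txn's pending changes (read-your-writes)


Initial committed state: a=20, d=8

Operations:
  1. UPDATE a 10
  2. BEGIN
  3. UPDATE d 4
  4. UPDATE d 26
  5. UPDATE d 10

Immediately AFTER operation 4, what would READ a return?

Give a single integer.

Answer: 10

Derivation:
Initial committed: {a=20, d=8}
Op 1: UPDATE a=10 (auto-commit; committed a=10)
Op 2: BEGIN: in_txn=True, pending={}
Op 3: UPDATE d=4 (pending; pending now {d=4})
Op 4: UPDATE d=26 (pending; pending now {d=26})
After op 4: visible(a) = 10 (pending={d=26}, committed={a=10, d=8})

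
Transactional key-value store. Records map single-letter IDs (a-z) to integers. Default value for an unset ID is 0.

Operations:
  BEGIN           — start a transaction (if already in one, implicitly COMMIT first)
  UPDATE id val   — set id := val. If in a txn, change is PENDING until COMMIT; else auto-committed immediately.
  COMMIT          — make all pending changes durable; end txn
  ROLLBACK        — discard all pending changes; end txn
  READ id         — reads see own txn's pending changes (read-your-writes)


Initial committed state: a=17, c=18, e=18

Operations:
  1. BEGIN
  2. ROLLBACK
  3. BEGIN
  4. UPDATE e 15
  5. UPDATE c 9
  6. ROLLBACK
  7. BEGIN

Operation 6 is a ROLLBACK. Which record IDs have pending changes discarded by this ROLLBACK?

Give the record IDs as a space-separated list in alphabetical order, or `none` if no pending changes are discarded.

Initial committed: {a=17, c=18, e=18}
Op 1: BEGIN: in_txn=True, pending={}
Op 2: ROLLBACK: discarded pending []; in_txn=False
Op 3: BEGIN: in_txn=True, pending={}
Op 4: UPDATE e=15 (pending; pending now {e=15})
Op 5: UPDATE c=9 (pending; pending now {c=9, e=15})
Op 6: ROLLBACK: discarded pending ['c', 'e']; in_txn=False
Op 7: BEGIN: in_txn=True, pending={}
ROLLBACK at op 6 discards: ['c', 'e']

Answer: c e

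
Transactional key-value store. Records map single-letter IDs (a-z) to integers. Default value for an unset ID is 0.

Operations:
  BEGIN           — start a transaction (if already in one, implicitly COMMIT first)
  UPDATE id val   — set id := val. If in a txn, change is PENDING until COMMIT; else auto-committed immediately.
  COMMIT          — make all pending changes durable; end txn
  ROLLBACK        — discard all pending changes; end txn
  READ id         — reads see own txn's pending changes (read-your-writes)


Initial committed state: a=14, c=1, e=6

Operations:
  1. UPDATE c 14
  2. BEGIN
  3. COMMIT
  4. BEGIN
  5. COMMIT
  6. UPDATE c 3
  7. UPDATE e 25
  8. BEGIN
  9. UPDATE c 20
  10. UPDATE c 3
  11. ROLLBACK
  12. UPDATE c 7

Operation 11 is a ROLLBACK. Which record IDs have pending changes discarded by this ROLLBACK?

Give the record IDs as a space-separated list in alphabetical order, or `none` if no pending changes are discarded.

Answer: c

Derivation:
Initial committed: {a=14, c=1, e=6}
Op 1: UPDATE c=14 (auto-commit; committed c=14)
Op 2: BEGIN: in_txn=True, pending={}
Op 3: COMMIT: merged [] into committed; committed now {a=14, c=14, e=6}
Op 4: BEGIN: in_txn=True, pending={}
Op 5: COMMIT: merged [] into committed; committed now {a=14, c=14, e=6}
Op 6: UPDATE c=3 (auto-commit; committed c=3)
Op 7: UPDATE e=25 (auto-commit; committed e=25)
Op 8: BEGIN: in_txn=True, pending={}
Op 9: UPDATE c=20 (pending; pending now {c=20})
Op 10: UPDATE c=3 (pending; pending now {c=3})
Op 11: ROLLBACK: discarded pending ['c']; in_txn=False
Op 12: UPDATE c=7 (auto-commit; committed c=7)
ROLLBACK at op 11 discards: ['c']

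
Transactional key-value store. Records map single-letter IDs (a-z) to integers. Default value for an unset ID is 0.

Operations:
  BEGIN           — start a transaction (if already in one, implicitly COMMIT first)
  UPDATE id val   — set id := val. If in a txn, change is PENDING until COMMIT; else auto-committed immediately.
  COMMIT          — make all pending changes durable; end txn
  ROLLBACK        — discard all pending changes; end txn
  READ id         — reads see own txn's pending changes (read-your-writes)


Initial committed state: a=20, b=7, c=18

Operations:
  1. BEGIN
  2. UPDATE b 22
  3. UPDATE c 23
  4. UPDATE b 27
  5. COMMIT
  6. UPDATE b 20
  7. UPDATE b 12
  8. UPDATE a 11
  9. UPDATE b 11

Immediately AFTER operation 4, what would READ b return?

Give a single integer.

Answer: 27

Derivation:
Initial committed: {a=20, b=7, c=18}
Op 1: BEGIN: in_txn=True, pending={}
Op 2: UPDATE b=22 (pending; pending now {b=22})
Op 3: UPDATE c=23 (pending; pending now {b=22, c=23})
Op 4: UPDATE b=27 (pending; pending now {b=27, c=23})
After op 4: visible(b) = 27 (pending={b=27, c=23}, committed={a=20, b=7, c=18})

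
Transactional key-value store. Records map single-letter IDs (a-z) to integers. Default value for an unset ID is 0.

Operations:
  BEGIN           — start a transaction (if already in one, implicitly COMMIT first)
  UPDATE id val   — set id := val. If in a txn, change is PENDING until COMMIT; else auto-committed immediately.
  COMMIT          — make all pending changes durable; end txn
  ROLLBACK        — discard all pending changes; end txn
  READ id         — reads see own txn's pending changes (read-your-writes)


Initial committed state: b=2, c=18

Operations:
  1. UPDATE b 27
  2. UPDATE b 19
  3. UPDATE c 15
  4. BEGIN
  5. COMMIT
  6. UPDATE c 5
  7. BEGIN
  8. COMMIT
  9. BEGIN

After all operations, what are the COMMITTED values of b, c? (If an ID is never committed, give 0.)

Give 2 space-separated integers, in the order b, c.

Answer: 19 5

Derivation:
Initial committed: {b=2, c=18}
Op 1: UPDATE b=27 (auto-commit; committed b=27)
Op 2: UPDATE b=19 (auto-commit; committed b=19)
Op 3: UPDATE c=15 (auto-commit; committed c=15)
Op 4: BEGIN: in_txn=True, pending={}
Op 5: COMMIT: merged [] into committed; committed now {b=19, c=15}
Op 6: UPDATE c=5 (auto-commit; committed c=5)
Op 7: BEGIN: in_txn=True, pending={}
Op 8: COMMIT: merged [] into committed; committed now {b=19, c=5}
Op 9: BEGIN: in_txn=True, pending={}
Final committed: {b=19, c=5}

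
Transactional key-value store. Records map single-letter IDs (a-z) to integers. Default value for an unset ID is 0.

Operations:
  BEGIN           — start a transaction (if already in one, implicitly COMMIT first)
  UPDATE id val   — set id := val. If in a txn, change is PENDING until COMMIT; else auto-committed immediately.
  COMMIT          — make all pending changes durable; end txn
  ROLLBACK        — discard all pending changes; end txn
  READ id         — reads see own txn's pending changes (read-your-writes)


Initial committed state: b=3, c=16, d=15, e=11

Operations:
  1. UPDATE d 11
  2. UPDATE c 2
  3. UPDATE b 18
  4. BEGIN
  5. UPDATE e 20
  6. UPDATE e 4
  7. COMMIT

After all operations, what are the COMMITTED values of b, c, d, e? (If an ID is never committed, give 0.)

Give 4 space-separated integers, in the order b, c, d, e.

Initial committed: {b=3, c=16, d=15, e=11}
Op 1: UPDATE d=11 (auto-commit; committed d=11)
Op 2: UPDATE c=2 (auto-commit; committed c=2)
Op 3: UPDATE b=18 (auto-commit; committed b=18)
Op 4: BEGIN: in_txn=True, pending={}
Op 5: UPDATE e=20 (pending; pending now {e=20})
Op 6: UPDATE e=4 (pending; pending now {e=4})
Op 7: COMMIT: merged ['e'] into committed; committed now {b=18, c=2, d=11, e=4}
Final committed: {b=18, c=2, d=11, e=4}

Answer: 18 2 11 4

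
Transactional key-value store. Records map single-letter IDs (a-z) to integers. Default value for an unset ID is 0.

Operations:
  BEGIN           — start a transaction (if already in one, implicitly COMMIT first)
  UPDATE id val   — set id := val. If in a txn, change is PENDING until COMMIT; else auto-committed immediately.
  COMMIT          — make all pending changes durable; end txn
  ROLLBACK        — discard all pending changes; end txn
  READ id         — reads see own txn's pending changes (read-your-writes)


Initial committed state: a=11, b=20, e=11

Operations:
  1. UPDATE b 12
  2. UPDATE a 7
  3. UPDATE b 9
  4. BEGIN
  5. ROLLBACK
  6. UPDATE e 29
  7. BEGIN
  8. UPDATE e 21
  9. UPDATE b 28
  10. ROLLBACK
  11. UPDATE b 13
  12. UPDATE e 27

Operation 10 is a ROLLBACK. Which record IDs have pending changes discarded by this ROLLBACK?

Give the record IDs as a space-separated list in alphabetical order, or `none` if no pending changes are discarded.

Answer: b e

Derivation:
Initial committed: {a=11, b=20, e=11}
Op 1: UPDATE b=12 (auto-commit; committed b=12)
Op 2: UPDATE a=7 (auto-commit; committed a=7)
Op 3: UPDATE b=9 (auto-commit; committed b=9)
Op 4: BEGIN: in_txn=True, pending={}
Op 5: ROLLBACK: discarded pending []; in_txn=False
Op 6: UPDATE e=29 (auto-commit; committed e=29)
Op 7: BEGIN: in_txn=True, pending={}
Op 8: UPDATE e=21 (pending; pending now {e=21})
Op 9: UPDATE b=28 (pending; pending now {b=28, e=21})
Op 10: ROLLBACK: discarded pending ['b', 'e']; in_txn=False
Op 11: UPDATE b=13 (auto-commit; committed b=13)
Op 12: UPDATE e=27 (auto-commit; committed e=27)
ROLLBACK at op 10 discards: ['b', 'e']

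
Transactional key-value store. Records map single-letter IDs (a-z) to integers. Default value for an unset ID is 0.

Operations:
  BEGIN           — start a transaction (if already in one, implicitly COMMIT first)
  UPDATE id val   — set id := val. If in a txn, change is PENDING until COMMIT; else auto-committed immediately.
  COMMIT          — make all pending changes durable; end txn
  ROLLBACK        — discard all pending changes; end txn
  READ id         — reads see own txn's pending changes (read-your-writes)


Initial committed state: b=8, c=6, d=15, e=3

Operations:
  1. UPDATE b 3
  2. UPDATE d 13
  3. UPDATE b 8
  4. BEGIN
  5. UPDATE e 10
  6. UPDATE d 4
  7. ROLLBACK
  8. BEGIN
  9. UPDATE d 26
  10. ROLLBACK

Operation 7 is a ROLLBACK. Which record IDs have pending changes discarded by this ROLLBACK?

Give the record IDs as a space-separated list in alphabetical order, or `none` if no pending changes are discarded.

Initial committed: {b=8, c=6, d=15, e=3}
Op 1: UPDATE b=3 (auto-commit; committed b=3)
Op 2: UPDATE d=13 (auto-commit; committed d=13)
Op 3: UPDATE b=8 (auto-commit; committed b=8)
Op 4: BEGIN: in_txn=True, pending={}
Op 5: UPDATE e=10 (pending; pending now {e=10})
Op 6: UPDATE d=4 (pending; pending now {d=4, e=10})
Op 7: ROLLBACK: discarded pending ['d', 'e']; in_txn=False
Op 8: BEGIN: in_txn=True, pending={}
Op 9: UPDATE d=26 (pending; pending now {d=26})
Op 10: ROLLBACK: discarded pending ['d']; in_txn=False
ROLLBACK at op 7 discards: ['d', 'e']

Answer: d e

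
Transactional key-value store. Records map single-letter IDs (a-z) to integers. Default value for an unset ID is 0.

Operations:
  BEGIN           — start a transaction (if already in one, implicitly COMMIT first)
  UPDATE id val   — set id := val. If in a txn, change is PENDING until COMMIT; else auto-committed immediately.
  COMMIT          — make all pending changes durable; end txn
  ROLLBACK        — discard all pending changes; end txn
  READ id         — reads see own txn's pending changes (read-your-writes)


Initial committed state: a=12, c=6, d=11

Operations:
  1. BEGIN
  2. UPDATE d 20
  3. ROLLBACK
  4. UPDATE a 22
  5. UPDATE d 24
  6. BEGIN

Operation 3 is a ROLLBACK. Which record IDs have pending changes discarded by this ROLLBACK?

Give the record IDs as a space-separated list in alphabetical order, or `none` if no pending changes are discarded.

Answer: d

Derivation:
Initial committed: {a=12, c=6, d=11}
Op 1: BEGIN: in_txn=True, pending={}
Op 2: UPDATE d=20 (pending; pending now {d=20})
Op 3: ROLLBACK: discarded pending ['d']; in_txn=False
Op 4: UPDATE a=22 (auto-commit; committed a=22)
Op 5: UPDATE d=24 (auto-commit; committed d=24)
Op 6: BEGIN: in_txn=True, pending={}
ROLLBACK at op 3 discards: ['d']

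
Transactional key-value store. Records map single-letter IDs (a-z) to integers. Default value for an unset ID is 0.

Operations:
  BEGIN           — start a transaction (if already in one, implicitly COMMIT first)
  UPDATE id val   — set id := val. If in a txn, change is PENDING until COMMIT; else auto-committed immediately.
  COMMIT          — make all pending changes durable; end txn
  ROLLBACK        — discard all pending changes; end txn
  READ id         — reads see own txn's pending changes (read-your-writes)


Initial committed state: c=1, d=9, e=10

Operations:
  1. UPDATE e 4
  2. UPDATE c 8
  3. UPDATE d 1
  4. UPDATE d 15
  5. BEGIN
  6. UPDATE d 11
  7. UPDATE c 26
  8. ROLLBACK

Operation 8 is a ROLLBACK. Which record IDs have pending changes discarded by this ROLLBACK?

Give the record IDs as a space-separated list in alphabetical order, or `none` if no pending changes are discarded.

Answer: c d

Derivation:
Initial committed: {c=1, d=9, e=10}
Op 1: UPDATE e=4 (auto-commit; committed e=4)
Op 2: UPDATE c=8 (auto-commit; committed c=8)
Op 3: UPDATE d=1 (auto-commit; committed d=1)
Op 4: UPDATE d=15 (auto-commit; committed d=15)
Op 5: BEGIN: in_txn=True, pending={}
Op 6: UPDATE d=11 (pending; pending now {d=11})
Op 7: UPDATE c=26 (pending; pending now {c=26, d=11})
Op 8: ROLLBACK: discarded pending ['c', 'd']; in_txn=False
ROLLBACK at op 8 discards: ['c', 'd']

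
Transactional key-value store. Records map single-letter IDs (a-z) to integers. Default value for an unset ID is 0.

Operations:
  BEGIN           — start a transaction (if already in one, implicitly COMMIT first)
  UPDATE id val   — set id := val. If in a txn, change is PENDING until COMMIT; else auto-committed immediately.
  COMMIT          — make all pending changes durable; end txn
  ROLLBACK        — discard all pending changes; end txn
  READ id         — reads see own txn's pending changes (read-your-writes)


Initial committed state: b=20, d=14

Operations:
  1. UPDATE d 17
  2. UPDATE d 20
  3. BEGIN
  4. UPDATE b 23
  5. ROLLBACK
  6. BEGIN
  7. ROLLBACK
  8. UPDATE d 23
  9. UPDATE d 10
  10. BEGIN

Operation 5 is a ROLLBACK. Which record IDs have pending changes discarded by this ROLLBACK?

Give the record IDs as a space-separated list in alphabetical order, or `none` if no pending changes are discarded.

Initial committed: {b=20, d=14}
Op 1: UPDATE d=17 (auto-commit; committed d=17)
Op 2: UPDATE d=20 (auto-commit; committed d=20)
Op 3: BEGIN: in_txn=True, pending={}
Op 4: UPDATE b=23 (pending; pending now {b=23})
Op 5: ROLLBACK: discarded pending ['b']; in_txn=False
Op 6: BEGIN: in_txn=True, pending={}
Op 7: ROLLBACK: discarded pending []; in_txn=False
Op 8: UPDATE d=23 (auto-commit; committed d=23)
Op 9: UPDATE d=10 (auto-commit; committed d=10)
Op 10: BEGIN: in_txn=True, pending={}
ROLLBACK at op 5 discards: ['b']

Answer: b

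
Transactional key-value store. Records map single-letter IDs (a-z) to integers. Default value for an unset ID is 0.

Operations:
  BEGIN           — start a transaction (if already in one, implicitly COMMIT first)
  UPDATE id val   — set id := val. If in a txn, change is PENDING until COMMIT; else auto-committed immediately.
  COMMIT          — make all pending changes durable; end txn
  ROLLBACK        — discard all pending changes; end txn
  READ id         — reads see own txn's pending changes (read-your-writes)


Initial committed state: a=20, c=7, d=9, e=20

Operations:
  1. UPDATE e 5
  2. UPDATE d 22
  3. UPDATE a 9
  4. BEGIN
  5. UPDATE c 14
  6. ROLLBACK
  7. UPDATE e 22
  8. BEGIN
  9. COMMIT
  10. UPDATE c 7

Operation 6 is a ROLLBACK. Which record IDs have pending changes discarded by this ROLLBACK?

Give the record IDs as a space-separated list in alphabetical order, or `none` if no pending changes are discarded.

Answer: c

Derivation:
Initial committed: {a=20, c=7, d=9, e=20}
Op 1: UPDATE e=5 (auto-commit; committed e=5)
Op 2: UPDATE d=22 (auto-commit; committed d=22)
Op 3: UPDATE a=9 (auto-commit; committed a=9)
Op 4: BEGIN: in_txn=True, pending={}
Op 5: UPDATE c=14 (pending; pending now {c=14})
Op 6: ROLLBACK: discarded pending ['c']; in_txn=False
Op 7: UPDATE e=22 (auto-commit; committed e=22)
Op 8: BEGIN: in_txn=True, pending={}
Op 9: COMMIT: merged [] into committed; committed now {a=9, c=7, d=22, e=22}
Op 10: UPDATE c=7 (auto-commit; committed c=7)
ROLLBACK at op 6 discards: ['c']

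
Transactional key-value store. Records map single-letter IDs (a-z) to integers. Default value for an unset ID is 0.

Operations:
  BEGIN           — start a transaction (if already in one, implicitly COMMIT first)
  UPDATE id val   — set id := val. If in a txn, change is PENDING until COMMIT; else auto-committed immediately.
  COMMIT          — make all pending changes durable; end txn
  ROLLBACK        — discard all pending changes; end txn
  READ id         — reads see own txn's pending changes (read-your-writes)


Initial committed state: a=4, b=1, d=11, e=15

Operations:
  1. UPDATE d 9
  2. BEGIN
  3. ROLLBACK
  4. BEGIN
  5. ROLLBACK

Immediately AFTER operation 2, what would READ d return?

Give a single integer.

Initial committed: {a=4, b=1, d=11, e=15}
Op 1: UPDATE d=9 (auto-commit; committed d=9)
Op 2: BEGIN: in_txn=True, pending={}
After op 2: visible(d) = 9 (pending={}, committed={a=4, b=1, d=9, e=15})

Answer: 9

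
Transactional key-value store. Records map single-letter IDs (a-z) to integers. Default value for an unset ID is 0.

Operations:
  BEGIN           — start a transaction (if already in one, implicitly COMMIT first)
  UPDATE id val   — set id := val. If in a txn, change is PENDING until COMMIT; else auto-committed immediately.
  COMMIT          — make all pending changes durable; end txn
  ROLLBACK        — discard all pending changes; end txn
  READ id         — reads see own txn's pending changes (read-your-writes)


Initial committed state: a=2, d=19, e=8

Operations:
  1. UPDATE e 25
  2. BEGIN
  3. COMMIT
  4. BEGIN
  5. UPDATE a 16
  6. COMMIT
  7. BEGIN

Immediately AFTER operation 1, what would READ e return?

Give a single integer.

Initial committed: {a=2, d=19, e=8}
Op 1: UPDATE e=25 (auto-commit; committed e=25)
After op 1: visible(e) = 25 (pending={}, committed={a=2, d=19, e=25})

Answer: 25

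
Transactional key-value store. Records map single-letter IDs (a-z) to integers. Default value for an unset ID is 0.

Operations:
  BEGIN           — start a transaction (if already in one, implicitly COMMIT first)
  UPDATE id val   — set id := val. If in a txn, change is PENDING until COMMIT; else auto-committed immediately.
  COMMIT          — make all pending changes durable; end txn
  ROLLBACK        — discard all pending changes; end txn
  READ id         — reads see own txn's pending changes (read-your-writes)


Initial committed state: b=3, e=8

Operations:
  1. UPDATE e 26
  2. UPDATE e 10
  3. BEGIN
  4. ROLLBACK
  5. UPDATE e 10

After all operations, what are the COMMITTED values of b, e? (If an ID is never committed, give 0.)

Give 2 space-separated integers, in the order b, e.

Answer: 3 10

Derivation:
Initial committed: {b=3, e=8}
Op 1: UPDATE e=26 (auto-commit; committed e=26)
Op 2: UPDATE e=10 (auto-commit; committed e=10)
Op 3: BEGIN: in_txn=True, pending={}
Op 4: ROLLBACK: discarded pending []; in_txn=False
Op 5: UPDATE e=10 (auto-commit; committed e=10)
Final committed: {b=3, e=10}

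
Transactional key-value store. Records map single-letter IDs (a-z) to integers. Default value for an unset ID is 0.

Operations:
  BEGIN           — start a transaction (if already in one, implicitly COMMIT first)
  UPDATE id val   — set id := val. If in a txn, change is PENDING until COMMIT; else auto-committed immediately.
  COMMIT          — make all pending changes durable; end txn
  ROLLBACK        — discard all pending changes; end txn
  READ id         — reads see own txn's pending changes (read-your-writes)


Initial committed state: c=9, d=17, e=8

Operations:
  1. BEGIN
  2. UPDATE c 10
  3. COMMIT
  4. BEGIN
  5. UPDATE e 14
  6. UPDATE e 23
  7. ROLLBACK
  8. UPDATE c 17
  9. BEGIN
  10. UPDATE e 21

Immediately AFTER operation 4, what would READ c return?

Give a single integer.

Answer: 10

Derivation:
Initial committed: {c=9, d=17, e=8}
Op 1: BEGIN: in_txn=True, pending={}
Op 2: UPDATE c=10 (pending; pending now {c=10})
Op 3: COMMIT: merged ['c'] into committed; committed now {c=10, d=17, e=8}
Op 4: BEGIN: in_txn=True, pending={}
After op 4: visible(c) = 10 (pending={}, committed={c=10, d=17, e=8})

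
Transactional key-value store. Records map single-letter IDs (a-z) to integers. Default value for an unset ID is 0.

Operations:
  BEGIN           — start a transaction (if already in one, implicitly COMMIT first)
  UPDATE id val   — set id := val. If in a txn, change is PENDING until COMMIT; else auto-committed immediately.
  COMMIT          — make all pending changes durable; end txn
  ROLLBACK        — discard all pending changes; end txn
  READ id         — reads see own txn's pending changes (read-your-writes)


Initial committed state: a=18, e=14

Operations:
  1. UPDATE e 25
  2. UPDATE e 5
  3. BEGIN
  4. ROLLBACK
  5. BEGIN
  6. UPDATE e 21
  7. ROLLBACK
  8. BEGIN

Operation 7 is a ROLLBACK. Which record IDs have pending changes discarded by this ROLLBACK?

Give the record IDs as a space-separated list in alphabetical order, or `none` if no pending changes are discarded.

Initial committed: {a=18, e=14}
Op 1: UPDATE e=25 (auto-commit; committed e=25)
Op 2: UPDATE e=5 (auto-commit; committed e=5)
Op 3: BEGIN: in_txn=True, pending={}
Op 4: ROLLBACK: discarded pending []; in_txn=False
Op 5: BEGIN: in_txn=True, pending={}
Op 6: UPDATE e=21 (pending; pending now {e=21})
Op 7: ROLLBACK: discarded pending ['e']; in_txn=False
Op 8: BEGIN: in_txn=True, pending={}
ROLLBACK at op 7 discards: ['e']

Answer: e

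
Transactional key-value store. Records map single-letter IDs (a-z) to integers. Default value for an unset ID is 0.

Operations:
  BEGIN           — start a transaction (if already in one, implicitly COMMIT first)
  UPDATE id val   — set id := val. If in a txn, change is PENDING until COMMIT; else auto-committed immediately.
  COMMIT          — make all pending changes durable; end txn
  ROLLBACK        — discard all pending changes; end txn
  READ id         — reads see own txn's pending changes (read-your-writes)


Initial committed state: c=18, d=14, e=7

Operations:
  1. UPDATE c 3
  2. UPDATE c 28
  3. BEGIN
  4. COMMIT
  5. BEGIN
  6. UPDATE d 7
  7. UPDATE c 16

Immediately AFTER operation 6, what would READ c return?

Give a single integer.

Initial committed: {c=18, d=14, e=7}
Op 1: UPDATE c=3 (auto-commit; committed c=3)
Op 2: UPDATE c=28 (auto-commit; committed c=28)
Op 3: BEGIN: in_txn=True, pending={}
Op 4: COMMIT: merged [] into committed; committed now {c=28, d=14, e=7}
Op 5: BEGIN: in_txn=True, pending={}
Op 6: UPDATE d=7 (pending; pending now {d=7})
After op 6: visible(c) = 28 (pending={d=7}, committed={c=28, d=14, e=7})

Answer: 28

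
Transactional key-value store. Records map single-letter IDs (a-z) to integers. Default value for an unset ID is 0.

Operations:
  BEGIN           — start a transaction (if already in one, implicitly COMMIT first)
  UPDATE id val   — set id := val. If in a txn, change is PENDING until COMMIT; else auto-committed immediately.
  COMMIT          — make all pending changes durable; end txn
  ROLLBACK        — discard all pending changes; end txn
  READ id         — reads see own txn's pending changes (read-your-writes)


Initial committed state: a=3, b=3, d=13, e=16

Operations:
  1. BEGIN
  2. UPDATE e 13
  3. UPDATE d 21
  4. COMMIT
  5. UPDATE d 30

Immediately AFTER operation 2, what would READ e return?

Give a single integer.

Initial committed: {a=3, b=3, d=13, e=16}
Op 1: BEGIN: in_txn=True, pending={}
Op 2: UPDATE e=13 (pending; pending now {e=13})
After op 2: visible(e) = 13 (pending={e=13}, committed={a=3, b=3, d=13, e=16})

Answer: 13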